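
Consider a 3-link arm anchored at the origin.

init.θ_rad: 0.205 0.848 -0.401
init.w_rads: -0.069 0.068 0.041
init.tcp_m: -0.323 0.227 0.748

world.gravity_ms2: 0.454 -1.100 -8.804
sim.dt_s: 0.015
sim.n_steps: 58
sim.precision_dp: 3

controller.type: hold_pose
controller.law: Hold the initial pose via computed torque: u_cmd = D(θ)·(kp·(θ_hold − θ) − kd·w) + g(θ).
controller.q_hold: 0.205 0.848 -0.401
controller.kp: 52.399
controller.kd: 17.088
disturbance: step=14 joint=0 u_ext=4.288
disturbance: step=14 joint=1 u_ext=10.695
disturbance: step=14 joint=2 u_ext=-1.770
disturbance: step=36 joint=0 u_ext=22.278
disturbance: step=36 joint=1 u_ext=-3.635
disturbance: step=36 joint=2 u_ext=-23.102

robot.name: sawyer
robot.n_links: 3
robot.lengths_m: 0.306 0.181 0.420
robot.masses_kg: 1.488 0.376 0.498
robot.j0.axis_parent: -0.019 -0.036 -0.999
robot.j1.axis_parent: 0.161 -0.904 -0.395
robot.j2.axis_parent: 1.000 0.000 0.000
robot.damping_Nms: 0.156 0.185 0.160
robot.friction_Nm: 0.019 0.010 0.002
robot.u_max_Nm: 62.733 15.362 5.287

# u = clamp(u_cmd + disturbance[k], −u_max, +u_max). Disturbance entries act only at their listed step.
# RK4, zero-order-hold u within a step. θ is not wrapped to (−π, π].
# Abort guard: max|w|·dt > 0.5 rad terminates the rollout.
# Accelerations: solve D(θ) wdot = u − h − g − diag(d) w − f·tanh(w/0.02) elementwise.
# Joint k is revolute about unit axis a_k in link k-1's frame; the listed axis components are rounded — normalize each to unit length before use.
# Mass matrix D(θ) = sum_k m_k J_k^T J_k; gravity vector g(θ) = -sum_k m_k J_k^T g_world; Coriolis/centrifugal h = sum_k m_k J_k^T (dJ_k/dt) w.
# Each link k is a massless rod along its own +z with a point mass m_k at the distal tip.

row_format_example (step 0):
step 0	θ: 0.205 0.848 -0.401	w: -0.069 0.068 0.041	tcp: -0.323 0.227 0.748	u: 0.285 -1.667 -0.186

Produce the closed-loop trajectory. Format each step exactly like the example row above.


step 1	θ: 0.204 0.849 -0.400	w: -0.020 0.044 0.059	tcp: -0.324 0.226 0.748	u: 0.244 -1.631 -0.147
step 2	θ: 0.204 0.849 -0.399	w: -0.008 0.030 0.048	tcp: -0.324 0.226 0.748	u: 0.216 -1.604 -0.116
step 3	θ: 0.204 0.850 -0.399	w: -0.005 0.019 0.034	tcp: -0.325 0.226 0.747	u: 0.194 -1.583 -0.092
step 4	θ: 0.204 0.850 -0.398	w: -0.003 0.012 0.023	tcp: -0.325 0.226 0.747	u: 0.178 -1.567 -0.073
step 5	θ: 0.204 0.850 -0.398	w: -0.002 0.007 0.014	tcp: -0.325 0.226 0.747	u: 0.165 -1.555 -0.059
step 6	θ: 0.204 0.850 -0.398	w: -0.001 0.003 0.008	tcp: -0.325 0.226 0.747	u: 0.155 -1.547 -0.048
step 7	θ: 0.204 0.850 -0.398	w: -0.000 0.000 0.003	tcp: -0.325 0.226 0.747	u: 0.148 -1.540 -0.039
step 8	θ: 0.204 0.850 -0.398	w: 0.000 -0.001 -0.001	tcp: -0.325 0.226 0.747	u: 0.142 -1.535 -0.033
step 9	θ: 0.204 0.850 -0.398	w: 0.001 -0.003 -0.003	tcp: -0.325 0.226 0.747	u: 0.138 -1.532 -0.028
step 10	θ: 0.204 0.850 -0.398	w: 0.001 -0.003 -0.005	tcp: -0.325 0.226 0.747	u: 0.135 -1.529 -0.024
step 11	θ: 0.204 0.850 -0.398	w: 0.001 -0.004 -0.006	tcp: -0.325 0.226 0.747	u: 0.132 -1.527 -0.021
step 12	θ: 0.204 0.850 -0.398	w: 0.001 -0.004 -0.007	tcp: -0.325 0.226 0.747	u: 0.130 -1.526 -0.018
step 13	θ: 0.204 0.850 -0.398	w: 0.001 -0.004 -0.008	tcp: -0.325 0.226 0.747	u: 0.129 -1.524 -0.017
step 14	θ: 0.204 0.850 -0.398	w: 0.001 -0.004 -0.008	tcp: -0.325 0.226 0.747	u: 4.416 9.172 -1.785
step 15	θ: 0.218 0.859 -0.390	w: 1.717 1.234 1.000	tcp: -0.327 0.229 0.745	u: -0.956 -4.341 0.427
step 16	θ: 0.237 0.875 -0.380	w: 0.833 0.934 0.358	tcp: -0.331 0.235 0.739	u: -0.672 -3.758 0.272
step 17	θ: 0.246 0.888 -0.377	w: 0.415 0.680 0.094	tcp: -0.334 0.239 0.735	u: -0.472 -3.276 0.170
step 18	θ: 0.250 0.896 -0.377	w: 0.204 0.472 -0.009	tcp: -0.336 0.242 0.732	u: -0.326 -2.892 0.099
step 19	θ: 0.252 0.902 -0.377	w: 0.090 0.307 -0.045	tcp: -0.337 0.244 0.731	u: -0.215 -2.591 0.048
step 20	θ: 0.253 0.906 -0.378	w: 0.023 0.180 -0.054	tcp: -0.337 0.245 0.729	u: -0.131 -2.356 0.010
step 21	θ: 0.253 0.908 -0.379	w: -0.001 0.080 -0.036	tcp: -0.338 0.245 0.729	u: -0.069 -2.175 -0.017
step 22	θ: 0.253 0.908 -0.379	w: -0.011 0.006 -0.015	tcp: -0.338 0.246 0.729	u: -0.023 -2.035 -0.037
step 23	θ: 0.253 0.908 -0.379	w: -0.021 -0.046 -0.003	tcp: -0.338 0.245 0.729	u: 0.012 -1.931 -0.051
step 24	θ: 0.252 0.907 -0.379	w: -0.028 -0.083 0.005	tcp: -0.338 0.245 0.729	u: 0.038 -1.851 -0.061
step 25	θ: 0.252 0.906 -0.379	w: -0.033 -0.109 0.010	tcp: -0.337 0.245 0.729	u: 0.058 -1.790 -0.068
step 26	θ: 0.251 0.904 -0.379	w: -0.037 -0.126 0.013	tcp: -0.337 0.244 0.730	u: 0.073 -1.742 -0.072
step 27	θ: 0.251 0.902 -0.379	w: -0.040 -0.138 0.015	tcp: -0.337 0.244 0.731	u: 0.084 -1.705 -0.075
step 28	θ: 0.250 0.900 -0.378	w: -0.042 -0.144 0.016	tcp: -0.336 0.243 0.731	u: 0.093 -1.676 -0.077
step 29	θ: 0.250 0.898 -0.378	w: -0.043 -0.147 0.017	tcp: -0.336 0.242 0.732	u: 0.100 -1.654 -0.078
step 30	θ: 0.249 0.895 -0.378	w: -0.043 -0.148 0.017	tcp: -0.335 0.242 0.733	u: 0.105 -1.636 -0.079
step 31	θ: 0.248 0.893 -0.378	w: -0.042 -0.146 0.017	tcp: -0.335 0.241 0.734	u: 0.108 -1.622 -0.078
step 32	θ: 0.248 0.891 -0.377	w: -0.041 -0.143 0.017	tcp: -0.334 0.240 0.734	u: 0.111 -1.611 -0.078
step 33	θ: 0.247 0.889 -0.377	w: -0.040 -0.140 0.017	tcp: -0.334 0.240 0.735	u: 0.113 -1.602 -0.077
step 34	θ: 0.247 0.887 -0.377	w: -0.038 -0.135 0.016	tcp: -0.334 0.239 0.736	u: 0.114 -1.595 -0.076
step 35	θ: 0.246 0.885 -0.377	w: -0.037 -0.131 0.016	tcp: -0.333 0.239 0.736	u: 0.115 -1.589 -0.075
step 36	θ: 0.245 0.883 -0.377	w: -0.035 -0.126 0.015	tcp: -0.333 0.238 0.737	u: 22.393 -5.219 -5.287
step 37	θ: 0.457 0.837 -0.176	w: 27.092 -6.516 25.328	tcp: -0.334 0.244 0.745	u: -5.204 -1.348 1.825
step 38	θ: 0.714 0.769 0.052	w: 8.497 -2.317 6.667	tcp: -0.330 0.253 0.748	u: -3.337 -2.850 1.613
step 39	θ: 0.789 0.749 0.104	w: 2.436 -0.529 1.150	tcp: -0.325 0.259 0.748	u: -2.373 -2.889 1.162
step 40	θ: 0.810 0.746 0.109	w: 0.587 -0.048 -0.274	tcp: -0.320 0.264 0.749	u: -1.753 -2.641 0.777
step 41	θ: 0.814 0.746 0.102	w: -0.002 0.032 -0.557	tcp: -0.317 0.267 0.749	u: -1.307 -2.379 0.467
step 42	θ: 0.812 0.746 0.094	w: -0.187 0.004 -0.519	tcp: -0.315 0.268 0.750	u: -0.977 -2.162 0.223
step 43	θ: 0.809 0.746 0.086	w: -0.295 -0.024 -0.459	tcp: -0.313 0.268 0.751	u: -0.723 -1.998 0.032
step 44	θ: 0.804 0.745 0.080	w: -0.364 -0.045 -0.402	tcp: -0.312 0.268 0.752	u: -0.527 -1.876 -0.117
step 45	θ: 0.798 0.745 0.074	w: -0.410 -0.060 -0.355	tcp: -0.312 0.267 0.753	u: -0.376 -1.784 -0.232
step 46	θ: 0.792 0.744 0.069	w: -0.441 -0.068 -0.317	tcp: -0.311 0.266 0.754	u: -0.260 -1.716 -0.321
step 47	θ: 0.785 0.743 0.065	w: -0.460 -0.071 -0.288	tcp: -0.311 0.264 0.755	u: -0.171 -1.666 -0.390
step 48	θ: 0.778 0.742 0.061	w: -0.471 -0.071 -0.266	tcp: -0.311 0.263 0.756	u: -0.103 -1.629 -0.441
step 49	θ: 0.771 0.741 0.057	w: -0.476 -0.068 -0.249	tcp: -0.311 0.261 0.757	u: -0.052 -1.602 -0.480
step 50	θ: 0.764 0.740 0.053	w: -0.477 -0.064 -0.237	tcp: -0.311 0.259 0.758	u: -0.013 -1.583 -0.508
step 51	θ: 0.757 0.739 0.050	w: -0.475 -0.059 -0.228	tcp: -0.312 0.257 0.759	u: 0.015 -1.569 -0.528
step 52	θ: 0.750 0.738 0.046	w: -0.470 -0.052 -0.222	tcp: -0.312 0.255 0.759	u: 0.036 -1.559 -0.542
step 53	θ: 0.743 0.737 0.043	w: -0.463 -0.046 -0.218	tcp: -0.312 0.254 0.760	u: 0.052 -1.553 -0.551
step 54	θ: 0.736 0.736 0.040	w: -0.455 -0.039 -0.215	tcp: -0.313 0.252 0.761	u: 0.063 -1.548 -0.556
step 55	θ: 0.729 0.736 0.037	w: -0.446 -0.033 -0.213	tcp: -0.313 0.250 0.761	u: 0.070 -1.545 -0.558
step 56	θ: 0.722 0.735 0.034	w: -0.437 -0.026 -0.212	tcp: -0.313 0.249 0.762	u: 0.075 -1.544 -0.558
step 57	θ: 0.716 0.735 0.030	w: -0.427 -0.020 -0.211	tcp: -0.313 0.247 0.762	u: 0.078 -1.543 -0.556
step 58	θ: 0.710 0.735 0.027	w: -0.417 -0.014 -0.210	tcp: -0.314 0.246 0.763


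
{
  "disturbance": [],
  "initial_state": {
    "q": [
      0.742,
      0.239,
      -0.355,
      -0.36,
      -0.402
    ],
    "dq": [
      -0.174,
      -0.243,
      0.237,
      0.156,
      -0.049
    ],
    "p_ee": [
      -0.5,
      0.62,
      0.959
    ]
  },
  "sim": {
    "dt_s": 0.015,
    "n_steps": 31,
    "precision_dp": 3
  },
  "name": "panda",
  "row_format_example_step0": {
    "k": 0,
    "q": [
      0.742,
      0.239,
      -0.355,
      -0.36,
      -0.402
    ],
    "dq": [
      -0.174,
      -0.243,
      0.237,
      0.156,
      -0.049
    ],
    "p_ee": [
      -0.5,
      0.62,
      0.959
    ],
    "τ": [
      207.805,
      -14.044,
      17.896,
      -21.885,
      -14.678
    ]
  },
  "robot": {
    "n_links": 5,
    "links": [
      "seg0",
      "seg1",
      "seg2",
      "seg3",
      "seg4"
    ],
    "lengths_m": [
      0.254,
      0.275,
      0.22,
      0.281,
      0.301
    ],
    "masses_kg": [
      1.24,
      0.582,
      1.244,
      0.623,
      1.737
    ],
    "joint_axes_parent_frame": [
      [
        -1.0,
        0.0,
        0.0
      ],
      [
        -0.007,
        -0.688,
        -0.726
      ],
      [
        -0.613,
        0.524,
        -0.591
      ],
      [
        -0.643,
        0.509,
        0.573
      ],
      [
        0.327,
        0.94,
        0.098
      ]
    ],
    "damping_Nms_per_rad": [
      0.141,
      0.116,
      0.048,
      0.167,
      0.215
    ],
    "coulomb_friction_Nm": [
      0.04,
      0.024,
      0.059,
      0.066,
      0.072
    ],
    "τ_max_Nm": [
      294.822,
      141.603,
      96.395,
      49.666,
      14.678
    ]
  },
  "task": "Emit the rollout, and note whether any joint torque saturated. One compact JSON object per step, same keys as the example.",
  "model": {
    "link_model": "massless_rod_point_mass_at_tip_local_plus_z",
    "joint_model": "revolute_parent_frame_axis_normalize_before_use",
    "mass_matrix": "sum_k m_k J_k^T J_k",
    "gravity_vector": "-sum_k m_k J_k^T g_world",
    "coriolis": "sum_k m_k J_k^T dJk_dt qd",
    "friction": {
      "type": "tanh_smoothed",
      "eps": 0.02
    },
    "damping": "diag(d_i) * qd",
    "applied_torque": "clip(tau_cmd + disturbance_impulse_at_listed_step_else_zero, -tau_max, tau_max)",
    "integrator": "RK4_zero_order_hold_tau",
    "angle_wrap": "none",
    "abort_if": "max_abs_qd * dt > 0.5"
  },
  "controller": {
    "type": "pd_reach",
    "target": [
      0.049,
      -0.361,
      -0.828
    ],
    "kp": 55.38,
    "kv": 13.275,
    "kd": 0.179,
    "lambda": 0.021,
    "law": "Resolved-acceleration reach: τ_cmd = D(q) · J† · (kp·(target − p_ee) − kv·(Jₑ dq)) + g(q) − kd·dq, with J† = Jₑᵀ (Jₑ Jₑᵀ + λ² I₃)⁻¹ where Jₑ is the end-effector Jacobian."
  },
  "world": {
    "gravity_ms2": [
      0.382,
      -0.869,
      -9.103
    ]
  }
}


{"k":1,"q":[0.766,0.208,-0.348,-0.455,-0.388],"dq":[3.342,-3.812,0.147,-11.729,1.703],"p_ee":[-0.493,0.615,0.955],"\u03c4":[181.392,-0.532,13.828,-20.105,-14.678]}
{"k":2,"q":[0.839,0.134,-0.374,-0.655,-0.365],"dq":[6.324,-5.823,-3.881,-14.117,1.09],"p_ee":[-0.479,0.599,0.933],"\u03c4":[135.126,19.896,3.142,-24.238,-14.678]}
{"k":3,"q":[0.948,0.046,-0.458,-0.865,-0.355],"dq":[8.299,-5.759,-7.599,-13.38,-0.094],"p_ee":[-0.456,0.577,0.894],"\u03c4":[75.628,30.588,-7.067,-25.483,-11.722]}
{"k":4,"q":[1.08,-0.032,-0.587,-1.058,-0.358],"dq":[9.347,-4.557,-9.778,-12.11,-0.624],"p_ee":[-0.425,0.549,0.838],"\u03c4":[26.158,32.807,-12.735,-22.723,-6.543]}
{"k":5,"q":[1.223,-0.09,-0.736,-1.237,-0.357],"dq":[9.727,-3.168,-10.24,-11.492,0.445],"p_ee":[-0.391,0.518,0.77],"\u03c4":[-5.565,30.902,-13.396,-17.766,-3.22]}
{"k":6,"q":[1.369,-0.129,-0.887,-1.406,-0.339],"dq":[9.807,-1.974,-10.022,-10.868,1.727],"p_ee":[-0.355,0.485,0.694],"\u03c4":[-24.876,26.662,-11.285,-12.231,-1.323]}
{"k":7,"q":[1.515,-0.151,-1.032,-1.566,-0.301],"dq":[9.738,-1.061,-9.374,-10.322,3.061],"p_ee":[-0.319,0.45,0.614],"\u03c4":[-36.045,21.466,-8.069,-6.951,-0.688]}
{"k":8,"q":[1.66,-0.162,-1.165,-1.717,-0.244],"dq":[9.591,-0.422,-8.442,-9.851,4.449],"p_ee":[-0.285,0.414,0.531],"\u03c4":[-42.05,16.23,-4.833,-2.327,-1.014]}
{"k":9,"q":[1.803,-0.165,-1.283,-1.862,-0.167],"dq":[9.398,-0.024,-7.304,-9.398,5.938],"p_ee":[-0.254,0.377,0.449],"\u03c4":[-44.889,11.533,-2.183,1.522,-1.974]}
{"k":10,"q":[1.942,-0.164,-1.383,-1.999,-0.066],"dq":[9.159,0.179,-6.016,-8.895,7.518],"p_ee":[-0.226,0.339,0.368],"\u03c4":[-46.043,7.736,-0.414,4.646,-3.26]}
{"k":11,"q":[2.077,-0.161,-1.464,-2.128,0.057],"dq":[8.863,0.25,-4.652,-8.316,9.049],"p_ee":[-0.2,0.301,0.289],"\u03c4":[-46.619,5.032,0.385,7.175,-4.599]}
{"k":12,"q":[2.207,-0.157,-1.524,-2.248,0.202],"dq":[8.496,0.254,-3.31,-7.708,10.317],"p_ee":[-0.178,0.263,0.213],"\u03c4":[-47.198,3.426,0.277,9.244,-5.771]}
{"k":13,"q":[2.332,-0.153,-1.564,-2.359,0.363],"dq":[8.051,0.238,-2.088,-7.159,11.16],"p_ee":[-0.158,0.225,0.14],"\u03c4":[-47.571,2.732,-0.529,10.948,-6.636]}
{"k":14,"q":[2.449,-0.15,-1.588,-2.463,0.533],"dq":[7.536,0.232,-1.046,-6.736,11.541],"p_ee":[-0.14,0.189,0.07],"\u03c4":[-46.516,2.655,-1.675,12.299,-7.143]}
{"k":15,"q":[2.558,-0.146,-1.597,-2.561,0.706],"dq":[6.985,0.247,-0.205,-6.461,11.515],"p_ee":[-0.124,0.155,0.004],"\u03c4":[-41.847,2.873,-2.645,13.22,-7.301]}
{"k":16,"q":[2.659,-0.142,-1.595,-2.657,0.877],"dq":[6.468,0.28,0.452,-6.311,11.179],"p_ee":[-0.111,0.122,-0.058],"\u03c4":[-32.281,3.033,-2.927,13.605,-7.159]}
{"k":17,"q":[2.753,-0.138,-1.584,-2.751,1.04],"dq":[6.064,0.299,1.031,-6.245,10.678],"p_ee":[-0.099,0.09,-0.116],"\u03c4":[-21.301,2.961,-2.67,13.526,-6.786]}
{"k":18,"q":[2.842,-0.134,-1.564,-2.845,1.197],"dq":[5.777,0.261,1.68,-6.234,10.141],"p_ee":[-0.089,0.06,-0.17],"\u03c4":[-13.889,2.772,-2.541,13.21,-6.248]}
{"k":19,"q":[2.927,-0.13,-1.533,-2.938,1.345],"dq":[5.52,0.148,2.497,-6.279,9.606],"p_ee":[-0.08,0.032,-0.22],"\u03c4":[-10.569,2.622,-2.808,12.767,-5.594]}
{"k":20,"q":[3.007,-0.129,-1.488,-3.033,1.485],"dq":[5.204,-0.013,3.497,-6.382,9.037],"p_ee":[-0.072,0.005,-0.266],"\u03c4":[-9.549,2.516,-3.313,12.199,-4.861]}
{"k":21,"q":[3.082,-0.131,-1.427,-3.13,1.616],"dq":[4.781,-0.176,4.652,-6.54,8.384],"p_ee":[-0.066,-0.021,-0.307],"\u03c4":[-9.708,2.384,-3.878,11.531,-4.085]}
{"k":22,"q":[3.15,-0.134,-1.348,-3.23,1.736],"dq":[4.235,-0.29,5.908,-6.75,7.637],"p_ee":[-0.059,-0.046,-0.345],"\u03c4":[-10.903,2.198,-4.45,10.834,-3.307]}
{"k":23,"q":[3.209,-0.139,-1.25,-3.333,1.845],"dq":[3.572,-0.296,7.181,-7.024,6.823],"p_ee":[-0.053,-0.071,-0.379],"\u03c4":[-13.649,2.058,-5.113,10.223,-2.559]}
{"k":24,"q":[3.257,-0.142,-1.134,-3.441,1.941],"dq":[2.823,-0.13,8.334,-7.406,5.999],"p_ee":[-0.046,-0.095,-0.409],"\u03c4":[-18.842,2.338,-6.095,9.842,-1.856]}
{"k":25,"q":[3.293,-0.142,-1.002,-3.556,2.025],"dq":[2.051,0.277,9.139,-7.955,5.234],"p_ee":[-0.038,-0.119,-0.436],"\u03c4":[-27.189,3.865,-7.736,9.849,-1.171]}
{"k":26,"q":[3.318,-0.132,-0.863,-3.681,2.099],"dq":[1.361,0.985,9.283,-8.676,4.574],"p_ee":[-0.029,-0.143,-0.46],"\u03c4":[-36.619,7.797,-10.075,10.331,-0.441]}
{"k":27,"q":[3.335,-0.11,-0.729,-3.817,2.163],"dq":[0.862,1.998,8.598,-9.423,3.981],"p_ee":[-0.017,-0.166,-0.48],"\u03c4":[-37.954,13.329,-11.594,10.982,0.401]}
{"k":28,"q":[3.346,-0.071,-0.609,-3.963,2.218],"dq":[0.608,3.213,7.432,-9.898,3.331],"p_ee":[-0.004,-0.188,-0.499],"\u03c4":[-26.038,15.359,-10.231,10.921,1.325]}
{"k":29,"q":[3.355,-0.014,-0.506,-4.112,2.263],"dq":[0.571,4.359,6.384,-9.905,2.582],"p_ee":[0.008,-0.207,-0.516],"\u03c4":[-13.941,12.691,-7.65,9.873,2.178]}
{"k":30,"q":[3.364,0.058,-0.416,-4.258,2.297],"dq":[0.629,5.223,5.694,-9.516,1.746],"p_ee":[0.019,-0.224,-0.531],"\u03c4":[-8.793,9.369,-6.013,8.456,2.826]}
{"k":31,"q":[3.374,0.141,-0.334,-4.396,2.316],"dq":[0.692,5.803,5.237,-8.851,0.827],"p_ee":[0.028,-0.24,-0.545]}
{"summary": "any joint saturated: yes"}


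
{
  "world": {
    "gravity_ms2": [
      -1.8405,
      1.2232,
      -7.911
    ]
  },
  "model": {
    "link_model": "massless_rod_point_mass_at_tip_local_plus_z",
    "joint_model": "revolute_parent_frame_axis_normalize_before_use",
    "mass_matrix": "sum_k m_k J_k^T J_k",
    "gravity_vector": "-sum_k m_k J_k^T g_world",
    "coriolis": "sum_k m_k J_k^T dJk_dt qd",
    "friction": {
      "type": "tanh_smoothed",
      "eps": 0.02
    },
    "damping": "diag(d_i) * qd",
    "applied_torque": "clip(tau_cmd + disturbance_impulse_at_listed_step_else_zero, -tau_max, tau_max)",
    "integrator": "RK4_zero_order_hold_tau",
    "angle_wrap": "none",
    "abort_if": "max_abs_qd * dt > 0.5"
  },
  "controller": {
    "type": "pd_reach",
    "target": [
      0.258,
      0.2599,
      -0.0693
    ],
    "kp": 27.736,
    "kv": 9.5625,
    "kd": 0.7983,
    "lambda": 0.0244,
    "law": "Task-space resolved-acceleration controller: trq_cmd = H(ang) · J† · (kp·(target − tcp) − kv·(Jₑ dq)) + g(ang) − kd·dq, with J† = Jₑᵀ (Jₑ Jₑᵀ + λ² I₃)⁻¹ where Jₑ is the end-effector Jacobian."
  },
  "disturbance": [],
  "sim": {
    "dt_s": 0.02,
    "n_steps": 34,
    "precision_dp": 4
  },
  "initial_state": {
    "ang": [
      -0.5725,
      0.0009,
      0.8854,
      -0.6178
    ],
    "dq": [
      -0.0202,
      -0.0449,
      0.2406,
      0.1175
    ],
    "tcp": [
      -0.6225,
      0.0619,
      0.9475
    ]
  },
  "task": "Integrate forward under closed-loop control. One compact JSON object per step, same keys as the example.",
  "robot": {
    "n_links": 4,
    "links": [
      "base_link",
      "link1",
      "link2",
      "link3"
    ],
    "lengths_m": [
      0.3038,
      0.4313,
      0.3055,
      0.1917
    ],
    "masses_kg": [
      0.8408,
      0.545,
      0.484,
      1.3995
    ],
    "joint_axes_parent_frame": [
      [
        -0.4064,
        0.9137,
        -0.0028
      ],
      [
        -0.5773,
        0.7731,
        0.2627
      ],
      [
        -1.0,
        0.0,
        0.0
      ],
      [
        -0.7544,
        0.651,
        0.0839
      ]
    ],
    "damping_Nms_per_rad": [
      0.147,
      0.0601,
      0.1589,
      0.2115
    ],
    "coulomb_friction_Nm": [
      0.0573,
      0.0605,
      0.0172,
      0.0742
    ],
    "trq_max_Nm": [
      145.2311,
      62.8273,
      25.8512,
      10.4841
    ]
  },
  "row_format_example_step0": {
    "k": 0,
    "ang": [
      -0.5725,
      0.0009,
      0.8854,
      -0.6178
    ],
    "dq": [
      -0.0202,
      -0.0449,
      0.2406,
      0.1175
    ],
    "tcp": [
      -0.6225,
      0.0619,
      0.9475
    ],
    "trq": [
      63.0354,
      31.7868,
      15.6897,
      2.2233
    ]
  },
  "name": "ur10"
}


{"k":1,"ang":[-0.5486,-0.0329,0.9217,-0.6652],"dq":[2.3373,-3.2599,3.2601,-4.5071],"tcp":[-0.6179,0.0649,0.9416],"trq":[48.9286,27.7751,9.7793,5.2853]}
{"k":2,"ang":[-0.4972,-0.1048,0.9913,-0.7426],"dq":[2.7717,-3.8553,3.6722,-3.3131],"tcp":[-0.6051,0.0723,0.9316],"trq":[35.9458,20.5905,6.8877,3.0056]}
{"k":3,"ang":[-0.4425,-0.1776,1.0663,-0.8112],"dq":[2.6814,-3.3791,3.8171,-3.5427],"tcp":[-0.5867,0.0844,0.9215],"trq":[27.255,15.066,4.9833,2.404]}
{"k":4,"ang":[-0.3896,-0.2426,1.1439,-0.8783],"dq":[2.5943,-3.0955,3.9452,-3.1943],"tcp":[-0.5644,0.0997,0.9107],"trq":[20.4984,10.93,3.3831,1.4973]}
{"k":5,"ang":[-0.3391,-0.3013,1.224,-0.94],"dq":[2.4484,-2.744,4.0741,-2.977],"tcp":[-0.539,0.1175,0.8988],"trq":[15.467,7.8596,2.093,0.9177]}
{"k":6,"ang":[-0.2917,-0.3531,1.3068,-0.9966],"dq":[2.2922,-2.4242,4.2022,-2.6878],"tcp":[-0.5115,0.1369,0.8855],"trq":[11.5662,5.5616,1.0243,0.423]}
{"k":7,"ang":[-0.2475,-0.3985,1.392,-1.0473],"dq":[2.1238,-2.1048,4.3232,-2.378],"tcp":[-0.4823,0.1573,0.8706],"trq":[8.5215,3.8248,0.1374,0.0285]}
{"k":8,"ang":[-0.2067,-0.4375,1.4795,-1.0914],"dq":[1.9524,-1.791,4.4297,-2.035],"tcp":[-0.4519,0.178,0.8538],"trq":[6.1047,2.498,-0.6078,-0.3057]}
{"k":9,"ang":[-0.1694,-0.4703,1.5689,-1.1285],"dq":[1.7848,-1.4833,4.5144,-1.6635],"tcp":[-0.4206,0.1987,0.8352],"trq":[4.1632,1.4737,-1.2427,-0.5973]}
{"k":10,"ang":[-0.1353,-0.497,1.6598,-1.1579],"dq":[1.6282,-1.1864,4.5694,-1.2682],"tcp":[-0.3888,0.2187,0.8146],"trq":[2.5876,0.677,-1.7931,-0.8603]}
{"k":11,"ang":[-0.1042,-0.5178,1.7514,-1.1792],"dq":[1.4891,-0.9069,4.5881,-0.857],"tcp":[-0.3568,0.2378,0.7921],"trq":[1.3006,0.0562,-2.2799,-1.1031]}
{"k":12,"ang":[-0.0757,-0.5334,1.843,-1.1923],"dq":[1.3728,-0.6518,4.5655,-0.44],"tcp":[-0.3249,0.2556,0.7678],"trq":[0.2472,-0.4238,-2.7197,-1.3302]}
{"k":13,"ang":[-0.0492,-0.5441,1.9337,-1.1971],"dq":[1.2825,-0.4273,4.4992,-0.0293],"tcp":[-0.2932,0.2716,0.7417],"trq":[-0.6112,-0.7868,-3.125,-1.5422]}
{"k":14,"ang":[-0.0242,-0.5504,2.0227,-1.1945],"dq":[1.2214,-0.2199,4.4041,0.2733],"tcp":[-0.2621,0.2856,0.7141],"trq":[-1.2533,-1.0277,-3.513,-1.6467]}
{"k":15,"ang":[-0.0002,-0.5531,2.1094,-1.1857],"dq":[1.1858,-0.0621,4.2622,0.6155],"tcp":[-0.2319,0.2973,0.6852],"trq":[-1.7677,-1.1862,-3.8746,-1.8066]}
{"k":16,"ang":[0.0234,-0.5532,2.1929,-1.1701],"dq":[1.1824,0.0289,4.0829,0.9453],"tcp":[-0.2026,0.3066,0.6553],"trq":[-2.1658,-1.2415,-4.2108,-1.9724]}
{"k":17,"ang":[0.0471,-0.552,2.2725,-1.1484],"dq":[1.1984,0.0806,3.8762,1.2278],"tcp":[-0.1746,0.3134,0.6249],"trq":[-2.4043,-1.1958,-4.5203,-2.1133]}
{"k":18,"ang":[0.0712,-0.5496,2.3477,-1.1215],"dq":[1.214,0.1437,3.6471,1.4588],"tcp":[-0.148,0.3177,0.5942],"trq":[-2.4081,-1.0697,-4.795,-2.2273]}
{"k":19,"ang":[0.0957,-0.546,2.4182,-1.0906],"dq":[1.2342,0.2111,3.403,1.6341],"tcp":[-0.1229,0.3196,0.5638],"trq":[-2.1727,-0.8514,-5.0295,-2.3114]}
{"k":20,"ang":[0.1206,-0.5409,2.4838,-1.0567],"dq":[1.2614,0.2866,3.1511,1.7501],"tcp":[-0.0995,0.3194,0.5339],"trq":[-1.6864,-0.5383,-5.2176,-2.3619]}
{"k":21,"ang":[0.1462,-0.5342,2.5442,-1.0211],"dq":[1.2985,0.3774,2.8977,1.8062],"tcp":[-0.0777,0.3172,0.505],"trq":[-0.9626,-0.1439,-5.3524,-2.3783]}
{"k":22,"ang":[0.1726,-0.5254,2.5997,-0.985],"dq":[1.3497,0.4893,2.6478,1.806],"tcp":[-0.0575,0.3135,0.4773],"trq":[-0.0637,0.2978,-5.4266,-2.3633]}
{"k":23,"ang":[0.2003,-0.5142,2.6502,-0.9494],"dq":[1.4198,0.6238,2.405,1.7575],"tcp":[-0.0389,0.3086,0.4511],"trq":[0.8961,0.7351,-5.4331,-2.3238]}
{"k":24,"ang":[0.2296,-0.5001,2.696,-0.9151],"dq":[1.5124,0.7778,2.1713,1.6732],"tcp":[-0.0217,0.3029,0.4263],"trq":[1.773,1.1104,-5.3652,-2.2691]}
{"k":25,"ang":[0.261,-0.4829,2.7372,-0.8828],"dq":[1.628,0.9439,1.9476,1.5671],"tcp":[-0.0057,0.2968,0.4031],"trq":[2.4312,1.3758,-5.2174,-2.2088]}
{"k":26,"ang":[0.2949,-0.4623,2.774,-0.8526],"dq":[1.764,1.1124,1.734,1.4517],"tcp":[0.0093,0.2907,0.3814],"trq":[2.7739,1.5028,-4.9869,-2.15]}
{"k":27,"ang":[0.3317,-0.4385,2.8067,-0.8248],"dq":[1.915,1.273,1.5307,1.3359],"tcp":[0.0234,0.2848,0.361],"trq":[2.754,1.4842,-4.6734,-2.0953]}
{"k":28,"ang":[0.3716,-0.4116,2.8354,-0.7993],"dq":[2.0737,1.4159,1.3381,1.2242],"tcp":[0.0367,0.2794,0.3419],"trq":[2.3683,1.3282,-4.2804,-2.0437]}
{"k":29,"ang":[0.4147,-0.3822,2.8604,-0.7759],"dq":[2.2322,1.5332,1.1574,1.1176],"tcp":[0.0495,0.2746,0.3239],"trq":[1.6452,1.0531,-3.8146,-1.9922]}
{"k":30,"ang":[0.4608,-0.3507,2.8819,-0.7546],"dq":[2.3827,1.6188,0.9896,1.0155],"tcp":[0.0617,0.2705,0.3068],"trq":[0.636,0.684,-3.2862,-1.9371]}
{"k":31,"ang":[0.5099,-0.3178,2.9002,-0.7353],"dq":[2.5186,1.6687,0.8359,0.9167],"tcp":[0.0735,0.2672,0.2905],"trq":[-0.5909,0.2508,-2.7086,-1.8756]}
{"k":32,"ang":[0.5614,-0.2843,2.9155,-0.7179],"dq":[2.6344,1.6816,0.6975,0.8198],"tcp":[0.0849,0.2648,0.2749],"trq":[-1.9547,-0.213,-2.0978,-1.8063]}
{"k":33,"ang":[0.615,-0.2509,2.9283,-0.7024],"dq":[2.7264,1.659,0.575,0.7245],"tcp":[0.0958,0.2631,0.2597],"trq":[-3.3703,-0.674,-1.4712,-1.7293]}
{"k":34,"ang":[0.6701,-0.2183,2.9387,-0.6888],"dq":[2.7925,1.6053,0.4686,0.6307],"tcp":[0.1063,0.2621,0.245]}


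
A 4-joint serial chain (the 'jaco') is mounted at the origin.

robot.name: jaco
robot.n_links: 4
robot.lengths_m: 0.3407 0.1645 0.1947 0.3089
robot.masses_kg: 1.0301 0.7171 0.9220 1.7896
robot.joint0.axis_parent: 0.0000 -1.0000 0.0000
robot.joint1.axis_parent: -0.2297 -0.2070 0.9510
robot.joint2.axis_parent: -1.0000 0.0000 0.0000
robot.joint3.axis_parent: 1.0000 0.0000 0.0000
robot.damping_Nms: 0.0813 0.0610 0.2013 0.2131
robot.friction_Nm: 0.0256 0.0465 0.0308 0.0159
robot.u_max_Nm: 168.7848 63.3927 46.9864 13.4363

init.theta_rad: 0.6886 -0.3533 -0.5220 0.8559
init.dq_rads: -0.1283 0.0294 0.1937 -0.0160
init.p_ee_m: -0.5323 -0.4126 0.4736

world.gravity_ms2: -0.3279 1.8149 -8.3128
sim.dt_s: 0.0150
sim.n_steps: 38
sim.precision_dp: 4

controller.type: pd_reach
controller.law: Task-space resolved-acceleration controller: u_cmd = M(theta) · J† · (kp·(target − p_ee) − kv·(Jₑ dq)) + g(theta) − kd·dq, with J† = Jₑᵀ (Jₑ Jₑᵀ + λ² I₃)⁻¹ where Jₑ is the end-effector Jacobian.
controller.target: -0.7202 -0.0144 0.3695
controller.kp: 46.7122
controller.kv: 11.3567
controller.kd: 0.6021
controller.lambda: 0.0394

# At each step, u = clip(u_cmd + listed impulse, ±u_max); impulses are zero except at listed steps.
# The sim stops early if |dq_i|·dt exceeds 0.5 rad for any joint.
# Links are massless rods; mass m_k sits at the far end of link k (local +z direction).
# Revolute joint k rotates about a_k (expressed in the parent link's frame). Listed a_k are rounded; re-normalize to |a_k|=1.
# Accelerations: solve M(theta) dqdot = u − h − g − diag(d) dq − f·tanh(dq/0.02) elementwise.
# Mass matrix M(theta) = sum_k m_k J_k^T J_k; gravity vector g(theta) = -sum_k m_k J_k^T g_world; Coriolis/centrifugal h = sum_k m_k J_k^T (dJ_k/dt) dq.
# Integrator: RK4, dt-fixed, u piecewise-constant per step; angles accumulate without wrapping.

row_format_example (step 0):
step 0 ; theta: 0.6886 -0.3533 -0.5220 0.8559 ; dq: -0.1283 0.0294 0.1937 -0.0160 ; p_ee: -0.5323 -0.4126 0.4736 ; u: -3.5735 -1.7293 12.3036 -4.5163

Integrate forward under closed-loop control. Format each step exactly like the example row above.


step 1 ; theta: 0.6868 -0.3585 -0.5087 0.8676 ; dq: -0.1133 -0.7233 1.5493 1.5322 ; p_ee: -0.5330 -0.4104 0.4752 ; u: -5.7836 -0.3195 10.3334 -5.1664
step 2 ; theta: 0.6852 -0.3733 -0.4812 0.8938 ; dq: -0.0915 -1.2496 2.1095 1.9456 ; p_ee: -0.5358 -0.4059 0.4760 ; u: -8.1961 0.6706 8.9873 -4.9689
step 3 ; theta: 0.6840 -0.3951 -0.4476 0.9233 ; dq: -0.0701 -1.6587 2.3649 1.9832 ; p_ee: -0.5405 -0.4001 0.4764 ; u: -10.4305 1.3920 7.9855 -4.5682
step 4 ; theta: 0.6831 -0.4226 -0.4113 0.9524 ; dq: -0.0528 -1.9973 2.4855 1.9000 ; p_ee: -0.5465 -0.3935 0.4765 ; u: -12.3536 1.9210 7.2148 -4.1675
step 5 ; theta: 0.6823 -0.4547 -0.3737 0.9800 ; dq: -0.0407 -2.2872 2.5334 1.7812 ; p_ee: -0.5536 -0.3863 0.4765 ; u: -13.9303 2.3041 6.6193 -3.8249
step 6 ; theta: 0.6818 -0.4909 -0.3357 1.0058 ; dq: -0.0333 -2.5387 2.5340 1.6571 ; p_ee: -0.5612 -0.3787 0.4763 ; u: -15.1679 2.5736 6.1639 -3.5521
step 7 ; theta: 0.6813 -0.5307 -0.2979 1.0297 ; dq: -0.0297 -2.7567 2.5001 1.5386 ; p_ee: -0.5693 -0.3709 0.4760 ; u: -16.0955 2.7534 5.8229 -3.3462
step 8 ; theta: 0.6808 -0.5734 -0.2609 1.0519 ; dq: -0.0291 -2.9434 2.4390 1.4299 ; p_ee: -0.5774 -0.3628 0.4756 ; u: -16.7537 2.8625 5.5760 -3.1995
step 9 ; theta: 0.6804 -0.6188 -0.2249 1.0726 ; dq: -0.0310 -3.1000 2.3553 1.3320 ; p_ee: -0.5855 -0.3547 0.4751 ; u: -17.1891 2.9160 5.4064 -3.1034
step 10 ; theta: 0.6799 -0.6663 -0.1904 1.0919 ; dq: -0.0355 -3.2275 2.2521 1.2442 ; p_ee: -0.5933 -0.3465 0.4744 ; u: -17.4502 2.9260 5.3006 -3.0494
step 11 ; theta: 0.6793 -0.7155 -0.1575 1.1099 ; dq: -0.0429 -3.3276 2.1310 1.1651 ; p_ee: -0.6007 -0.3383 0.4736 ; u: -17.5836 2.9029 5.2475 -3.0294
step 12 ; theta: 0.6786 -0.7660 -0.1266 1.1269 ; dq: -0.0543 -3.4028 1.9923 1.0924 ; p_ee: -0.6078 -0.3303 0.4727 ; u: -17.6320 2.8549 5.2381 -3.0362
step 13 ; theta: 0.6776 -0.8175 -0.0979 1.1427 ; dq: -0.0710 -3.4558 1.8356 1.0236 ; p_ee: -0.6143 -0.3224 0.4715 ; u: -17.6308 2.7890 5.2656 -3.0630
step 14 ; theta: 0.6764 -0.8697 -0.0716 1.1576 ; dq: -0.0944 -3.4898 1.6592 0.9560 ; p_ee: -0.6204 -0.3148 0.4702 ; u: -17.6069 2.7111 5.3244 -3.1042
step 15 ; theta: 0.6747 -0.9222 -0.0482 1.1714 ; dq: -0.1261 -3.5073 1.4612 0.8873 ; p_ee: -0.6259 -0.3074 0.4686 ; u: -17.5756 2.6262 5.4101 -3.1551
step 16 ; theta: 0.6726 -0.9749 -0.0279 1.1842 ; dq: -0.1672 -3.5100 1.2395 0.8152 ; p_ee: -0.6309 -0.3002 0.4667 ; u: -17.5393 2.5390 5.5192 -3.2122
step 17 ; theta: 0.6697 -1.0275 -0.0111 1.1958 ; dq: -0.2180 -3.4975 0.9936 0.7388 ; p_ee: -0.6354 -0.2932 0.4646 ; u: -17.4860 2.4535 5.6479 -3.2733
step 18 ; theta: 0.6660 -1.0798 0.0019 1.2064 ; dq: -0.2774 -3.4670 0.7256 0.6587 ; p_ee: -0.6394 -0.2864 0.4621 ; u: -17.3908 2.3731 5.7917 -3.3382
step 19 ; theta: 0.6613 -1.1314 0.0107 1.2157 ; dq: -0.3419 -3.4136 0.4431 0.5782 ; p_ee: -0.6430 -0.2796 0.4594 ; u: -17.2226 2.3001 5.9441 -3.4089
step 20 ; theta: 0.6558 -1.1821 0.0153 1.2238 ; dq: -0.4055 -3.3319 0.1603 0.5034 ; p_ee: -0.6461 -0.2729 0.4564 ; u: -16.9580 2.2349 6.0965 -3.4896
step 21 ; theta: 0.6493 -1.2313 0.0158 1.2309 ; dq: -0.4591 -3.2192 -0.0963 0.4478 ; p_ee: -0.6489 -0.2660 0.4531 ; u: -16.5905 2.1763 6.2335 -3.5880
step 22 ; theta: 0.6421 -1.2785 0.0130 1.2376 ; dq: -0.4911 -3.0795 -0.2899 0.4302 ; p_ee: -0.6513 -0.2589 0.4496 ; u: -16.1379 2.1240 6.3330 -3.7133
step 23 ; theta: 0.6347 -1.3236 0.0074 1.2439 ; dq: -0.5049 -2.9199 -0.4463 0.4175 ; p_ee: -0.6533 -0.2515 0.4460 ; u: -15.7116 2.0742 6.4288 -3.8405
step 24 ; theta: 0.6271 -1.3661 -0.0001 1.2502 ; dq: -0.4989 -2.7523 -0.5546 0.4149 ; p_ee: -0.6552 -0.2439 0.4422 ; u: -15.3509 2.0301 6.5175 -3.9706
step 25 ; theta: 0.6198 -1.4062 -0.0089 1.2564 ; dq: -0.4758 -2.5877 -0.6200 0.4167 ; p_ee: -0.6568 -0.2360 0.4383 ; u: -15.0903 1.9944 6.6037 -4.0966
step 26 ; theta: 0.6130 -1.4438 -0.0184 1.2627 ; dq: -0.4404 -2.4332 -0.6539 0.4156 ; p_ee: -0.6583 -0.2280 0.4344 ; u: -14.9437 1.9687 6.6929 -4.2108
step 27 ; theta: 0.6067 -1.4792 -0.0283 1.2689 ; dq: -0.3973 -2.2922 -0.6665 0.4073 ; p_ee: -0.6597 -0.2199 0.4304 ; u: -14.9061 1.9525 6.7871 -4.3088
step 28 ; theta: 0.6011 -1.5127 -0.0383 1.2749 ; dq: -0.3502 -2.1653 -0.6652 0.3911 ; p_ee: -0.6610 -0.2117 0.4265 ; u: -14.9617 1.9444 6.8856 -4.3891
step 29 ; theta: 0.5962 -1.5443 -0.0482 1.2806 ; dq: -0.3016 -2.0516 -0.6544 0.3680 ; p_ee: -0.6624 -0.2035 0.4226 ; u: -15.0909 1.9416 6.9858 -4.4521
step 30 ; theta: 0.5920 -1.5743 -0.0579 1.2859 ; dq: -0.2533 -1.9494 -0.6373 0.3396 ; p_ee: -0.6638 -0.1954 0.4188 ; u: -15.2746 1.9415 7.0845 -4.4990
step 31 ; theta: 0.5886 -1.6028 -0.0672 1.2908 ; dq: -0.2067 -1.8570 -0.6157 0.3077 ; p_ee: -0.6651 -0.1873 0.4151 ; u: -15.4961 1.9415 7.1791 -4.5314
step 32 ; theta: 0.5858 -1.6301 -0.0763 1.2952 ; dq: -0.1625 -1.7726 -0.5912 0.2740 ; p_ee: -0.6665 -0.1794 0.4115 ; u: -15.7415 1.9395 7.2671 -4.5508
step 33 ; theta: 0.5837 -1.6561 -0.0849 1.2990 ; dq: -0.1214 -1.6948 -0.5648 0.2395 ; p_ee: -0.6680 -0.1716 0.4080 ; u: -15.9996 1.9339 7.3468 -4.5588
step 34 ; theta: 0.5822 -1.6809 -0.0932 1.3024 ; dq: -0.0837 -1.6224 -0.5374 0.2053 ; p_ee: -0.6695 -0.1641 0.4045 ; u: -16.2616 1.9237 7.4169 -4.5570
step 35 ; theta: 0.5812 -1.7048 -0.1010 1.3052 ; dq: -0.0496 -1.5543 -0.5094 0.1722 ; p_ee: -0.6710 -0.1567 0.4012 ; u: -16.5206 1.9082 7.4769 -4.5467
step 36 ; theta: 0.5807 -1.7276 -0.1084 1.3076 ; dq: -0.0192 -1.4898 -0.4817 0.1403 ; p_ee: -0.6725 -0.1496 0.3981 ; u: -16.7714 1.8871 7.5266 -4.5290
step 37 ; theta: 0.5806 -1.7495 -0.1154 1.3095 ; dq: 0.0071 -1.4279 -0.4565 0.1086 ; p_ee: -0.6741 -0.1427 0.3950 ; u: -17.0090 1.8605 7.5669 -4.5043
step 38 ; theta: 0.5808 -1.7705 -0.1221 1.3109 ; dq: 0.0295 -1.3683 -0.4328 0.0785 ; p_ee: -0.6756 -0.1360 0.3921


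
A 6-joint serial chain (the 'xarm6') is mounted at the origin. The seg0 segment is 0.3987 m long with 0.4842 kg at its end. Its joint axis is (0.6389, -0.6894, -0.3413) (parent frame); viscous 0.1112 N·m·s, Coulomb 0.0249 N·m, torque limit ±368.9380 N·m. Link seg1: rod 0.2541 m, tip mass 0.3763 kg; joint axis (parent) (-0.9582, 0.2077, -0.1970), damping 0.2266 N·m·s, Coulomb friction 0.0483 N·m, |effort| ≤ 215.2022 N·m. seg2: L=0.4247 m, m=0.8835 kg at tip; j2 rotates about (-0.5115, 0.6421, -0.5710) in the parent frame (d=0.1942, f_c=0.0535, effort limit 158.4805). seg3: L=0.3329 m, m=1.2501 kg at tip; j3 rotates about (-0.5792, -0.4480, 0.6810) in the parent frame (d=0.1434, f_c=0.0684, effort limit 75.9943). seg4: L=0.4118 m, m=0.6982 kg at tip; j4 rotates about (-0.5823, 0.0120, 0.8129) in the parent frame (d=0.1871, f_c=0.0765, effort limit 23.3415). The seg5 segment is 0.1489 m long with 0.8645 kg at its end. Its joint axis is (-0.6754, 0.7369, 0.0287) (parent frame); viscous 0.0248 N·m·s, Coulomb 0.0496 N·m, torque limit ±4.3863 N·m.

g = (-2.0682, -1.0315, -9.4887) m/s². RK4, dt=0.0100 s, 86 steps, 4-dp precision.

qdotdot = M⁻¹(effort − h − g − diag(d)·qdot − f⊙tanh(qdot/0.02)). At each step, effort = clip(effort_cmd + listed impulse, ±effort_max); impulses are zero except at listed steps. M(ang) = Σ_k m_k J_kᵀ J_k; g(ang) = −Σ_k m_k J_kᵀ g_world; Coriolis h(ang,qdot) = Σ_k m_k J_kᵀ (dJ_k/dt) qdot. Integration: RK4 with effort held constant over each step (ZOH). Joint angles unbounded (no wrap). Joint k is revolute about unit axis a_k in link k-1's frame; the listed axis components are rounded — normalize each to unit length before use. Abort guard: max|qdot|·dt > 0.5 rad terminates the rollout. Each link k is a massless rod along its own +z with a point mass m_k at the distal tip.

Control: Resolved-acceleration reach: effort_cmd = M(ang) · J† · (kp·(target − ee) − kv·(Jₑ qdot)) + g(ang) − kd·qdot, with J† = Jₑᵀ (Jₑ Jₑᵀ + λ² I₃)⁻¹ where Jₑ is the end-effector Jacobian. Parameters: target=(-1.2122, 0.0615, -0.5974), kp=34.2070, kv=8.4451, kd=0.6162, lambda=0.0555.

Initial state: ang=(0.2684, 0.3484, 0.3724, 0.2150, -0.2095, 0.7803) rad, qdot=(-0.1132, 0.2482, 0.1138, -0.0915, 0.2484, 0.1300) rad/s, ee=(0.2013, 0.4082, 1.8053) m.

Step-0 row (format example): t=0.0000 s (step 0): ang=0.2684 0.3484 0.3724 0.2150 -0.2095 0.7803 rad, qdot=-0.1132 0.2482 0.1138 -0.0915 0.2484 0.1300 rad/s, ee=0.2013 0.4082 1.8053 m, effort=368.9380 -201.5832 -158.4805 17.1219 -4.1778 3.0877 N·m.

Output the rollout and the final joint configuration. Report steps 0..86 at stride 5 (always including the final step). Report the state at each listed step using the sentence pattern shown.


t=0.0500 s (step 5): ang=0.5054 0.4869 0.4915 0.3688 -0.0789 0.8666 rad, qdot=8.1967 4.7193 2.9094 5.4210 5.2937 1.3849 rad/s, ee=0.1593 0.4143 1.7143 m, effort=182.1546 -114.3495 -77.1452 6.4292 -1.6427 2.2744 N·m.
t=0.1000 s (step 10): ang=0.9480 0.6998 0.6190 0.7230 0.2520 0.9329 rad, qdot=8.7975 3.2612 2.5064 7.9551 7.5493 1.6230 rad/s, ee=0.0056 0.3778 1.5036 m, effort=29.6623 -22.7795 -12.3090 3.6472 0.9365 1.0443 N·m.
t=0.1500 s (step 15): ang=1.3558 0.8121 0.7676 1.1146 0.6403 1.0462 rad, qdot=7.5222 1.5473 3.4494 7.5310 7.7167 2.8775 rad/s, ee=-0.2192 0.3021 1.2355 m, effort=-51.1762 41.1403 16.1539 -3.4467 -2.7687 -1.3257 N·m.
t=0.2000 s (step 20): ang=1.7071 0.8886 0.9516 1.4794 1.0029 1.1974 rad, qdot=6.6034 1.8008 3.7621 7.2902 6.5940 2.8558 rad/s, ee=-0.4676 0.2070 0.9734 m, effort=-89.9173 76.4289 23.0802 -13.4829 -8.7767 -2.4639 N·m.
t=0.2500 s (step 25): ang=2.0295 1.0276 1.1127 1.8590 1.2909 1.3050 rad, qdot=6.5216 4.0714 2.1995 7.9077 4.7341 1.2957 rad/s, ee=-0.6948 0.1095 0.7464 m, effort=-61.2375 48.4950 -1.4725 -14.9277 -11.2282 -1.7451 N·m.
t=0.3000 s (step 30): ang=2.3682 1.2319 1.1558 2.1761 1.4683 1.3261 rad, qdot=6.5391 2.6212 0.5410 4.1012 2.3593 -0.1697 rad/s, ee=-0.8715 0.0264 0.5443 m, effort=-13.3939 9.0878 -5.4254 -11.9671 -9.4088 -0.6799 N·m.
t=0.3500 s (step 35): ang=2.6384 1.2243 1.2465 2.2702 1.5545 1.3145 rad, qdot=4.0651 -2.9114 3.2288 -0.1174 1.2711 -0.2866 rad/s, ee=-0.9968 -0.0220 0.3382 m, effort=-27.0642 24.3342 -3.1106 -13.1385 -9.3512 -0.7084 N·m.
t=0.4000 s (step 40): ang=2.7750 0.9650 1.4500 2.1804 1.6006 1.2859 rad, qdot=1.5794 -7.0842 4.3481 -3.4755 0.7083 -0.9616 rad/s, ee=-1.0820 -0.0357 0.1328 m, effort=-40.8005 37.6473 -1.5141 -13.1016 -9.8478 -0.5137 N·m.
t=0.4500 s (step 45): ang=2.8257 0.5760 1.6269 1.9480 1.6291 1.2271 rad, qdot=0.7625 -7.7538 2.3601 -5.4881 0.5867 -1.1738 rad/s, ee=-1.1290 -0.0193 -0.0597 m, effort=-55.8438 46.5894 4.6157 -12.4737 -10.5772 -0.6553 N·m.
t=0.5000 s (step 50): ang=2.8640 0.2345 1.6875 1.6752 1.6518 1.1858 rad, qdot=0.7804 -5.7563 0.2186 -5.2360 0.3215 -0.4543 rad/s, ee=-1.1457 0.0142 -0.2249 m, effort=-60.9420 47.4014 12.7885 -10.7525 -10.3396 -1.0481 N·m.
t=0.5500 s (step 55): ang=2.9008 -0.0029 1.6680 1.4369 1.6533 1.1746 rad, qdot=0.6936 -3.7768 -0.8825 -4.3231 -0.1764 -0.0704 rad/s, ee=-1.1499 0.0492 -0.3546 m, effort=-56.3925 43.8140 18.4449 -7.5076 -8.9053 -0.9402 N·m.
t=0.6000 s (step 60): ang=2.9326 -0.1523 1.6116 1.2453 1.6321 1.1733 rad, qdot=0.5840 -2.2697 -1.2939 -3.3689 -0.6155 -0.0175 rad/s, ee=-1.1536 0.0772 -0.4529 m, effort=-51.3913 40.4521 21.4683 -3.8896 -6.9154 -0.5762 N·m.
t=0.6500 s (step 65): ang=2.9597 -0.2374 1.5457 1.0986 1.5961 1.1715 rad, qdot=0.5038 -1.2022 -1.2952 -2.5295 -0.7803 -0.0566 rad/s, ee=-1.1594 0.0965 -0.5263 m, effort=-46.6728 37.2013 22.1033 -0.7049 -4.9213 -0.2248 N·m.
t=0.7000 s (step 70): ang=2.9833 -0.2789 1.4856 0.9901 1.5574 1.1674 rad, qdot=0.4409 -0.5151 -1.0915 -1.8390 -0.7521 -0.1002 rad/s, ee=-1.1661 0.1084 -0.5800 m, effort=-41.3986 33.6288 20.8552 1.7004 -3.2203 0.0354 N·m.
t=0.7500 s (step 75): ang=3.0039 -0.2934 1.4375 0.9123 1.5226 1.1620 rad, qdot=0.3833 -0.1020 -0.8320 -1.2952 -0.6380 -0.1059 rad/s, ee=-1.1725 0.1146 -0.6172 m, effort=-35.9399 29.9729 18.6226 3.3245 -1.9192 0.1894 N·m.
t=0.8000 s (step 80): ang=3.0215 -0.2923 1.4021 0.8586 1.4937 1.1572 rad, qdot=0.3182 0.1192 -0.5911 -0.8693 -0.5217 -0.0828 rad/s, ee=-1.1779 0.1165 -0.6410 m, effort=-30.8173 26.5687 16.1551 4.3305 -0.9780 0.2662 N·m.
t=0.8500 s (step 85): ang=3.0358 -0.2831 1.3775 0.8232 1.4711 1.1538 rad, qdot=0.2518 0.2341 -0.4014 -0.5640 -0.3889 -0.0531 rad/s, ee=-1.1824 0.1154 -0.6541 m, effort=-26.3161 23.5759 13.8595 4.9226 -0.3449 0.2998 N·m.
t=0.8600 s (step 86): ang=3.0382 -0.2807 1.3736 0.8178 1.4674 1.1533 rad, qdot=0.2386 0.2482 -0.3698 -0.5143 -0.3646 -0.0470 rad/s, ee=-1.1832 0.1150 -0.6557 m.
final ang (rad): 3.0382 -0.2807 1.3736 0.8178 1.4674 1.1533


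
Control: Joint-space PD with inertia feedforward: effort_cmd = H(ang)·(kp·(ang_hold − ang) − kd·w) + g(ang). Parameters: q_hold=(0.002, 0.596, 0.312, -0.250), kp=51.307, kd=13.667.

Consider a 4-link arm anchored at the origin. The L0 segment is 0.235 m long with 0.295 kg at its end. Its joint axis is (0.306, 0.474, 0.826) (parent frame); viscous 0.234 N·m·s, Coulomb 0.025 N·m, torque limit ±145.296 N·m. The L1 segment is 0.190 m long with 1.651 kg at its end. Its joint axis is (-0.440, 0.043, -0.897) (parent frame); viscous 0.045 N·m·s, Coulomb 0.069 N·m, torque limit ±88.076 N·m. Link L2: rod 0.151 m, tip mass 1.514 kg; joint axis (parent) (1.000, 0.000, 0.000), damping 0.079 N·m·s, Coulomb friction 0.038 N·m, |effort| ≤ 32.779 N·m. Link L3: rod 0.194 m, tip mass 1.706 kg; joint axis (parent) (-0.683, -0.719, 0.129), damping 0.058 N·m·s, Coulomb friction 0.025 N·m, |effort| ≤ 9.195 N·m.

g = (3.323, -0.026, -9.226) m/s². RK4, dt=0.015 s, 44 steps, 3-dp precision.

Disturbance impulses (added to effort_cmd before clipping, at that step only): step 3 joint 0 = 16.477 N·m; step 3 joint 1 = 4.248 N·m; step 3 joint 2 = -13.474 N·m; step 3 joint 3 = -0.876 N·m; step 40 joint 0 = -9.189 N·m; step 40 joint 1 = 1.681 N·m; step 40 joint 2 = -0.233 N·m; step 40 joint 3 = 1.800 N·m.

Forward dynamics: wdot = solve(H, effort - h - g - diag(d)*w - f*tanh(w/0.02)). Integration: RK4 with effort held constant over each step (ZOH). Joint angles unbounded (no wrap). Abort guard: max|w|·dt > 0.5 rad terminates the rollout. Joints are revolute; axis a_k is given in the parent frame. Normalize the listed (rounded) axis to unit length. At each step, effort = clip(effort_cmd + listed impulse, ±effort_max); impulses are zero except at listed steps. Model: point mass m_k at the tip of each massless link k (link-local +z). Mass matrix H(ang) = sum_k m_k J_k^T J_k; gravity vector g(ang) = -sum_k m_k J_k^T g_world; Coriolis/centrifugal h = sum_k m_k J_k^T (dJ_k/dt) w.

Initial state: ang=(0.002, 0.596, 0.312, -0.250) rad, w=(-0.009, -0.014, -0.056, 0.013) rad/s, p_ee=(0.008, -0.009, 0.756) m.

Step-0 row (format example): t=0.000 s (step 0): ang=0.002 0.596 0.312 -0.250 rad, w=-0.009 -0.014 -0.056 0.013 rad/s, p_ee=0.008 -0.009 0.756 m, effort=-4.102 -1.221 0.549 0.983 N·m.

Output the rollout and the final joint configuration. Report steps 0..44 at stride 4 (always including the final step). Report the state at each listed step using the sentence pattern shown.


t=0.060 s (step 4): ang=0.002 0.589 0.295 -0.263 rad, w=0.031 -0.918 -2.066 -1.762 rad/s, p_ee=0.012 -0.008 0.757 m, effort=-7.625 -2.097 3.326 1.209 N·m.
t=0.120 s (step 8): ang=0.007 0.565 0.227 -0.320 rad, w=0.102 -0.038 -0.429 -0.375 rad/s, p_ee=0.027 -0.005 0.757 m, effort=-5.942 -1.769 2.019 1.161 N·m.
t=0.180 s (step 12): ang=0.011 0.566 0.218 -0.326 rad, w=0.020 0.006 0.019 0.050 rad/s, p_ee=0.030 -0.004 0.756 m, effort=-5.027 -1.467 1.307 1.140 N·m.
t=0.240 s (step 16): ang=0.010 0.566 0.223 -0.322 rad, w=-0.037 0.002 0.133 0.093 rad/s, p_ee=0.029 -0.005 0.757 m, effort=-4.573 -1.301 0.939 1.154 N·m.
t=0.300 s (step 20): ang=0.007 0.566 0.233 -0.316 rad, w=-0.054 0.002 0.162 0.101 rad/s, p_ee=0.026 -0.006 0.757 m, effort=-4.347 -1.203 0.728 1.162 N·m.
t=0.360 s (step 24): ang=0.004 0.566 0.242 -0.310 rad, w=-0.053 0.002 0.153 0.091 rad/s, p_ee=0.023 -0.007 0.757 m, effort=-4.237 -1.146 0.607 1.165 N·m.
t=0.420 s (step 28): ang=0.001 0.566 0.251 -0.305 rad, w=-0.046 0.002 0.130 0.077 rad/s, p_ee=0.020 -0.008 0.756 m, effort=-4.185 -1.114 0.540 1.166 N·m.
t=0.480 s (step 32): ang=-0.001 0.566 0.258 -0.301 rad, w=-0.037 0.002 0.104 0.062 rad/s, p_ee=0.018 -0.008 0.756 m, effort=-4.165 -1.096 0.504 1.164 N·m.
t=0.540 s (step 36): ang=-0.003 0.566 0.263 -0.298 rad, w=-0.028 0.003 0.081 0.050 rad/s, p_ee=0.016 -0.009 0.756 m, effort=-4.158 -1.087 0.484 1.161 N·m.
t=0.600 s (step 40): ang=-0.005 0.566 0.267 -0.295 rad, w=-0.021 0.003 0.061 0.040 rad/s, p_ee=0.015 -0.009 0.756 m, effort=-13.347 0.599 0.241 2.958 N·m.
t=0.660 s (step 44): ang=-0.016 0.567 0.272 -0.291 rad, w=-0.133 0.006 0.059 0.056 rad/s, p_ee=0.010 -0.007 0.756 m.
final ang (rad): -0.016 0.567 0.272 -0.291
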